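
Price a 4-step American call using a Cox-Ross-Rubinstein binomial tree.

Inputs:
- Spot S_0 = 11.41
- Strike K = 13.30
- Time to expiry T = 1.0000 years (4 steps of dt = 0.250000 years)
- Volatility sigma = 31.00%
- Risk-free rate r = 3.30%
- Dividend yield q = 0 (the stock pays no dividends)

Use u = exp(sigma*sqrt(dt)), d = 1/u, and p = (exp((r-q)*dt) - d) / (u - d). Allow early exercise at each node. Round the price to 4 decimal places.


Answer: Price = V(0,0) = 0.9534

Derivation:
dt = T/N = 0.250000
u = exp(sigma*sqrt(dt)) = 1.167658; d = 1/u = 0.856415
p = (exp((r-q)*dt) - d) / (u - d) = 0.487944
Discount per step: exp(-r*dt) = 0.991784
Stock lattice S(k, i) with i counting down-moves:
  k=0: S(0,0) = 11.4100
  k=1: S(1,0) = 13.3230; S(1,1) = 9.7717
  k=2: S(2,0) = 15.5567; S(2,1) = 11.4100; S(2,2) = 8.3686
  k=3: S(3,0) = 18.1649; S(3,1) = 13.3230; S(3,2) = 9.7717; S(3,3) = 7.1670
  k=4: S(4,0) = 21.2104; S(4,1) = 15.5567; S(4,2) = 11.4100; S(4,3) = 8.3686; S(4,4) = 6.1379
Terminal payoffs V(N, i) = max(S_T - K, 0):
  V(4,0) = 7.910369; V(4,1) = 2.256681; V(4,2) = 0.000000; V(4,3) = 0.000000; V(4,4) = 0.000000
Backward induction: V(k, i) = exp(-r*dt) * [p * V(k+1, i) + (1-p) * V(k+1, i+1)]; then take max(V_cont, immediate exercise) for American.
  V(3,0) = exp(-r*dt) * [p*7.910369 + (1-p)*2.256681] = 4.974156; exercise = 4.864882; V(3,0) = max -> 4.974156
  V(3,1) = exp(-r*dt) * [p*2.256681 + (1-p)*0.000000] = 1.092086; exercise = 0.022977; V(3,1) = max -> 1.092086
  V(3,2) = exp(-r*dt) * [p*0.000000 + (1-p)*0.000000] = 0.000000; exercise = 0.000000; V(3,2) = max -> 0.000000
  V(3,3) = exp(-r*dt) * [p*0.000000 + (1-p)*0.000000] = 0.000000; exercise = 0.000000; V(3,3) = max -> 0.000000
  V(2,0) = exp(-r*dt) * [p*4.974156 + (1-p)*1.092086] = 2.961782; exercise = 2.256681; V(2,0) = max -> 2.961782
  V(2,1) = exp(-r*dt) * [p*1.092086 + (1-p)*0.000000] = 0.528498; exercise = 0.000000; V(2,1) = max -> 0.528498
  V(2,2) = exp(-r*dt) * [p*0.000000 + (1-p)*0.000000] = 0.000000; exercise = 0.000000; V(2,2) = max -> 0.000000
  V(1,0) = exp(-r*dt) * [p*2.961782 + (1-p)*0.528498] = 1.701706; exercise = 0.022977; V(1,0) = max -> 1.701706
  V(1,1) = exp(-r*dt) * [p*0.528498 + (1-p)*0.000000] = 0.255759; exercise = 0.000000; V(1,1) = max -> 0.255759
  V(0,0) = exp(-r*dt) * [p*1.701706 + (1-p)*0.255759] = 0.953402; exercise = 0.000000; V(0,0) = max -> 0.953402


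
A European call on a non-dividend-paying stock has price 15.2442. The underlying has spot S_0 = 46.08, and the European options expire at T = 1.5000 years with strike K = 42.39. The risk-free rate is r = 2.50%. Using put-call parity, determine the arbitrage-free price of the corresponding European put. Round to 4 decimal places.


Answer: Put price = 9.9940

Derivation:
Put-call parity: C - P = S_0 * exp(-qT) - K * exp(-rT).
S_0 * exp(-qT) = 46.0800 * 1.00000000 = 46.08000000
K * exp(-rT) = 42.3900 * 0.96319442 = 40.82981137
P = C - S*exp(-qT) + K*exp(-rT)
P = 15.2442 - 46.08000000 + 40.82981137 = 9.9940


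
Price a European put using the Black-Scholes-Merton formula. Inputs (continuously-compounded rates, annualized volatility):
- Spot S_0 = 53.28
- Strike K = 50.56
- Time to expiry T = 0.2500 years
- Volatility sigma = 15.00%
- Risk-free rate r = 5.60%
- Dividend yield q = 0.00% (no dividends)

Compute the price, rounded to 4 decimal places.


d1 = (ln(S/K) + (r - q + 0.5*sigma^2) * T) / (sigma * sqrt(T)) = 0.92283702
d2 = d1 - sigma * sqrt(T) = 0.84783702
exp(-rT) = 0.98609754; exp(-qT) = 1.00000000
P = K * exp(-rT) * N(-d2) - S_0 * exp(-qT) * N(-d1)
N(-d1) = 0.17804607; N(-d2) = 0.19826437
P = 50.5600 * 0.98609754 * 0.19826437 - 53.2800 * 1.00000000 * 0.17804607 = 0.3986

Answer: Price = 0.3986


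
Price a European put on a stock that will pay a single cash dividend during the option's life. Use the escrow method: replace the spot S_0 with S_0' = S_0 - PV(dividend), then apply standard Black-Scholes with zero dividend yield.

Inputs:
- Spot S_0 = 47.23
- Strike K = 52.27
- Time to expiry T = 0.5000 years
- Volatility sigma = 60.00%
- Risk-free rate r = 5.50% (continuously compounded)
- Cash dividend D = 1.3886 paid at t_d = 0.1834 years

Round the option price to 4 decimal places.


Answer: Price = 10.8580

Derivation:
PV(D) = D * exp(-r * t_d) = 1.3886 * 0.98996370 = 1.37466360
S_0' = S_0 - PV(D) = 47.2300 - 1.37466360 = 45.85533640
d1 = (ln(S_0'/K) + (r + sigma^2/2)*T) / (sigma*sqrt(T)) = -0.03165720
d2 = d1 - sigma*sqrt(T) = -0.45592127
exp(-rT) = 0.97287468
N(-d1) = 0.51262729; N(-d2) = 0.67577670
P = K * exp(-rT) * N(-d2) - S_0' * N(-d1) = 52.2700 * 0.97287468 * 0.67577670 - 45.85533640 * 0.51262729 = 10.8580


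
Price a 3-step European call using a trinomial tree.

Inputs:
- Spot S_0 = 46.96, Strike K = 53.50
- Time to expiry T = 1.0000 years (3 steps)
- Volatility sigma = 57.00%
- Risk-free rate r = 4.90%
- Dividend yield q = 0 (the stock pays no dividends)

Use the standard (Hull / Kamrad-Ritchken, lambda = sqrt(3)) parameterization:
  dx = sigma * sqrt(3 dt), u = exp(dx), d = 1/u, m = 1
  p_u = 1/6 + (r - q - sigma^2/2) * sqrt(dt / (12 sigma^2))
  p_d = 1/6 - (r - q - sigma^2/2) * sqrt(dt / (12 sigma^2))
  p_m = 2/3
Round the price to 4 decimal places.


Answer: Price = V(0,0) = 8.9410

Derivation:
dt = T/N = 0.333333; dx = sigma*sqrt(3*dt) = 0.570000
u = exp(dx) = 1.768267; d = 1/u = 0.565525
p_u = 0.133494, p_m = 0.666667, p_d = 0.199839
Discount per step: exp(-r*dt) = 0.983799
Stock lattice S(k, j) with j the centered position index:
  k=0: S(0,+0) = 46.9600
  k=1: S(1,-1) = 26.5571; S(1,+0) = 46.9600; S(1,+1) = 83.0378
  k=2: S(2,-2) = 15.0187; S(2,-1) = 26.5571; S(2,+0) = 46.9600; S(2,+1) = 83.0378; S(2,+2) = 146.8330
  k=3: S(3,-3) = 8.4935; S(3,-2) = 15.0187; S(3,-1) = 26.5571; S(3,+0) = 46.9600; S(3,+1) = 83.0378; S(3,+2) = 146.8330; S(3,+3) = 259.6400
Terminal payoffs V(N, j) = max(S_T - K, 0):
  V(3,-3) = 0.000000; V(3,-2) = 0.000000; V(3,-1) = 0.000000; V(3,+0) = 0.000000; V(3,+1) = 29.537821; V(3,+2) = 93.333042; V(3,+3) = 206.140031
Backward induction: V(k, j) = exp(-r*dt) * [p_u * V(k+1, j+1) + p_m * V(k+1, j) + p_d * V(k+1, j-1)]
  V(2,-2) = exp(-r*dt) * [p_u*0.000000 + p_m*0.000000 + p_d*0.000000] = 0.000000
  V(2,-1) = exp(-r*dt) * [p_u*0.000000 + p_m*0.000000 + p_d*0.000000] = 0.000000
  V(2,+0) = exp(-r*dt) * [p_u*29.537821 + p_m*0.000000 + p_d*0.000000] = 3.879245
  V(2,+1) = exp(-r*dt) * [p_u*93.333042 + p_m*29.537821 + p_d*0.000000] = 31.630423
  V(2,+2) = exp(-r*dt) * [p_u*206.140031 + p_m*93.333042 + p_d*29.537821] = 94.093845
  V(1,-1) = exp(-r*dt) * [p_u*3.879245 + p_m*0.000000 + p_d*0.000000] = 0.509467
  V(1,+0) = exp(-r*dt) * [p_u*31.630423 + p_m*3.879245 + p_d*0.000000] = 6.698335
  V(1,+1) = exp(-r*dt) * [p_u*94.093845 + p_m*31.630423 + p_d*3.879245] = 33.865474
  V(0,+0) = exp(-r*dt) * [p_u*33.865474 + p_m*6.698335 + p_d*0.509467] = 8.940976


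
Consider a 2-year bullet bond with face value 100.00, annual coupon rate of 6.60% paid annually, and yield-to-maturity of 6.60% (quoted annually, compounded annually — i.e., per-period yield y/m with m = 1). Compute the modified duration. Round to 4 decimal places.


Answer: Modified duration = 1.8181

Derivation:
Coupon per period c = face * coupon_rate / m = 6.600000
Periods per year m = 1; per-period yield y/m = 0.066000
Number of cashflows N = 2
Cashflows (t years, CF_t, discount factor 1/(1+y/m)^(m*t), PV):
  t = 1.0000: CF_t = 6.600000, DF = 0.938086, PV = 6.191370
  t = 2.0000: CF_t = 106.600000, DF = 0.880006, PV = 93.808630
Price P = sum_t PV_t = 100.000000
First compute Macaulay numerator sum_t t * PV_t:
  t * PV_t at t = 1.0000: 6.191370
  t * PV_t at t = 2.0000: 187.617261
Macaulay duration D = 193.808630 / 100.000000 = 1.938086
Modified duration = D / (1 + y/m) = 1.938086 / (1 + 0.066000) = 1.818092


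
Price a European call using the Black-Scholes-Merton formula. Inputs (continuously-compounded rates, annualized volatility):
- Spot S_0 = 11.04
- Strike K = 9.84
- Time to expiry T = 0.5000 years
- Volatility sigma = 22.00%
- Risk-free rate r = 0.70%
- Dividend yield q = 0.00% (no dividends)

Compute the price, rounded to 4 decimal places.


d1 = (ln(S/K) + (r - q + 0.5*sigma^2) * T) / (sigma * sqrt(T)) = 0.83997427
d2 = d1 - sigma * sqrt(T) = 0.68441077
exp(-rT) = 0.99650612; exp(-qT) = 1.00000000
C = S_0 * exp(-qT) * N(d1) - K * exp(-rT) * N(d2)
N(d1) = 0.79953859; N(d2) = 0.75314209
C = 11.0400 * 1.00000000 * 0.79953859 - 9.8400 * 0.99650612 * 0.75314209 = 1.4419

Answer: Price = 1.4419


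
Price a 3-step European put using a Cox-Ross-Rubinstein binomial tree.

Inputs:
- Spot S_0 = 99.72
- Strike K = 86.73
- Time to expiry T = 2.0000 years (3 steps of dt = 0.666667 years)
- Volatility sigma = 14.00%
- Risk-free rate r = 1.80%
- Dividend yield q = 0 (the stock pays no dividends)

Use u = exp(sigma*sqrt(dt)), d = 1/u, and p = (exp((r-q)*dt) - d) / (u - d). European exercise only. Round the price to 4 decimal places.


Answer: Price = V(0,0) = 1.6589

Derivation:
dt = T/N = 0.666667
u = exp(sigma*sqrt(dt)) = 1.121099; d = 1/u = 0.891982
p = (exp((r-q)*dt) - d) / (u - d) = 0.524144
Discount per step: exp(-r*dt) = 0.988072
Stock lattice S(k, i) with i counting down-moves:
  k=0: S(0,0) = 99.7200
  k=1: S(1,0) = 111.7960; S(1,1) = 88.9484
  k=2: S(2,0) = 125.3344; S(2,1) = 99.7200; S(2,2) = 79.3404
  k=3: S(3,0) = 140.5123; S(3,1) = 111.7960; S(3,2) = 88.9484; S(3,3) = 70.7702
Terminal payoffs V(N, i) = max(K - S_T, 0):
  V(3,0) = 0.000000; V(3,1) = 0.000000; V(3,2) = 0.000000; V(3,3) = 15.959822
Backward induction: V(k, i) = exp(-r*dt) * [p * V(k+1, i) + (1-p) * V(k+1, i+1)].
  V(2,0) = exp(-r*dt) * [p*0.000000 + (1-p)*0.000000] = 0.000000
  V(2,1) = exp(-r*dt) * [p*0.000000 + (1-p)*0.000000] = 0.000000
  V(2,2) = exp(-r*dt) * [p*0.000000 + (1-p)*15.959822] = 7.503985
  V(1,0) = exp(-r*dt) * [p*0.000000 + (1-p)*0.000000] = 0.000000
  V(1,1) = exp(-r*dt) * [p*0.000000 + (1-p)*7.503985] = 3.528221
  V(0,0) = exp(-r*dt) * [p*0.000000 + (1-p)*3.528221] = 1.658898


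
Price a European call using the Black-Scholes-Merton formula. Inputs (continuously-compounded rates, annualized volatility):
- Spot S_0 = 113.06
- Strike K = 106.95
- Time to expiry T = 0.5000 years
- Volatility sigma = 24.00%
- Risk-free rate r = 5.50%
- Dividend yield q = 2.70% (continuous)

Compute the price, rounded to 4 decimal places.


d1 = (ln(S/K) + (r - q + 0.5*sigma^2) * T) / (sigma * sqrt(T)) = 0.49472264
d2 = d1 - sigma * sqrt(T) = 0.32501701
exp(-rT) = 0.97287468; exp(-qT) = 0.98659072
C = S_0 * exp(-qT) * N(d1) - K * exp(-rT) * N(d2)
N(d1) = 0.68960204; N(d2) = 0.62741590
C = 113.0600 * 0.98659072 * 0.68960204 - 106.9500 * 0.97287468 * 0.62741590 = 11.6390

Answer: Price = 11.6390


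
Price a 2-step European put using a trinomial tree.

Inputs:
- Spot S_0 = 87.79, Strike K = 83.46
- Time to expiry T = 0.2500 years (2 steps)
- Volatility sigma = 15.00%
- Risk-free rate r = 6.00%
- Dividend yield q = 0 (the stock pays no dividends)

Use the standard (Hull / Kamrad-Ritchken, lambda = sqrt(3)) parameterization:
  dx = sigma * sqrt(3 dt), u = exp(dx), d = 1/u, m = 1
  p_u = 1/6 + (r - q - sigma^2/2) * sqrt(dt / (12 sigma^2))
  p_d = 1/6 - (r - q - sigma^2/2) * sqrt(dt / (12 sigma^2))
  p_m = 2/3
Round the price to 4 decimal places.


dt = T/N = 0.125000; dx = sigma*sqrt(3*dt) = 0.091856
u = exp(dx) = 1.096207; d = 1/u = 0.912237
p_u = 0.199837, p_m = 0.666667, p_d = 0.133496
Discount per step: exp(-r*dt) = 0.992528
Stock lattice S(k, j) with j the centered position index:
  k=0: S(0,+0) = 87.7900
  k=1: S(1,-1) = 80.0853; S(1,+0) = 87.7900; S(1,+1) = 96.2360
  k=2: S(2,-2) = 73.0567; S(2,-1) = 80.0853; S(2,+0) = 87.7900; S(2,+1) = 96.2360; S(2,+2) = 105.4946
Terminal payoffs V(N, j) = max(K - S_T, 0):
  V(2,-2) = 10.403299; V(2,-1) = 3.374747; V(2,+0) = 0.000000; V(2,+1) = 0.000000; V(2,+2) = 0.000000
Backward induction: V(k, j) = exp(-r*dt) * [p_u * V(k+1, j+1) + p_m * V(k+1, j) + p_d * V(k+1, j-1)]
  V(1,-1) = exp(-r*dt) * [p_u*0.000000 + p_m*3.374747 + p_d*10.403299] = 3.611447
  V(1,+0) = exp(-r*dt) * [p_u*0.000000 + p_m*0.000000 + p_d*3.374747] = 0.447151
  V(1,+1) = exp(-r*dt) * [p_u*0.000000 + p_m*0.000000 + p_d*0.000000] = 0.000000
  V(0,+0) = exp(-r*dt) * [p_u*0.000000 + p_m*0.447151 + p_d*3.611447] = 0.774386

Answer: Price = V(0,0) = 0.7744


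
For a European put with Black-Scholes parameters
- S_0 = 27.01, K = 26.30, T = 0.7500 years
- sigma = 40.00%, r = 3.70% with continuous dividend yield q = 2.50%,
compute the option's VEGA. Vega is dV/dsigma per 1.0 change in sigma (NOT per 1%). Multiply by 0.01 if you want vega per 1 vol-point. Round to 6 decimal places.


Answer: Vega = 8.815984

Derivation:
d1 = 0.2760837852; d2 = -0.0703263763
phi(d1) = 0.3840242177; exp(-qT) = 0.9814246877; exp(-rT) = 0.9726314943
Vega = S * exp(-qT) * phi(d1) * sqrt(T) = 27.0100 * 0.9814246877 * 0.3840242177 * 0.8660254038 = 8.815984


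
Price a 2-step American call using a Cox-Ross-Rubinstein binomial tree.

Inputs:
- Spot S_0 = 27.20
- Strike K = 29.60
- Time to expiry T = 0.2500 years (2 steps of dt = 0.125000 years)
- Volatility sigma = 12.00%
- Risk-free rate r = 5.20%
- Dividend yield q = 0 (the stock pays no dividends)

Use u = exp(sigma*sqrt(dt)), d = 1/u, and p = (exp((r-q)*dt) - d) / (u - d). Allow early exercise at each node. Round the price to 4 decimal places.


dt = T/N = 0.125000
u = exp(sigma*sqrt(dt)) = 1.043339; d = 1/u = 0.958461
p = (exp((r-q)*dt) - d) / (u - d) = 0.566225
Discount per step: exp(-r*dt) = 0.993521
Stock lattice S(k, i) with i counting down-moves:
  k=0: S(0,0) = 27.2000
  k=1: S(1,0) = 28.3788; S(1,1) = 26.0701
  k=2: S(2,0) = 29.6087; S(2,1) = 27.2000; S(2,2) = 24.9872
Terminal payoffs V(N, i) = max(S_T - K, 0):
  V(2,0) = 0.008746; V(2,1) = 0.000000; V(2,2) = 0.000000
Backward induction: V(k, i) = exp(-r*dt) * [p * V(k+1, i) + (1-p) * V(k+1, i+1)]; then take max(V_cont, immediate exercise) for American.
  V(1,0) = exp(-r*dt) * [p*0.008746 + (1-p)*0.000000] = 0.004920; exercise = 0.000000; V(1,0) = max -> 0.004920
  V(1,1) = exp(-r*dt) * [p*0.000000 + (1-p)*0.000000] = 0.000000; exercise = 0.000000; V(1,1) = max -> 0.000000
  V(0,0) = exp(-r*dt) * [p*0.004920 + (1-p)*0.000000] = 0.002768; exercise = 0.000000; V(0,0) = max -> 0.002768

Answer: Price = V(0,0) = 0.0028


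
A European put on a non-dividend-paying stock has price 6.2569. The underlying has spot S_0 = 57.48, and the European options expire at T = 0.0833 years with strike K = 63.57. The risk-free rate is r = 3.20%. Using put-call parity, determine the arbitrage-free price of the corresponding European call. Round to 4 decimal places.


Answer: Call price = 0.3361

Derivation:
Put-call parity: C - P = S_0 * exp(-qT) - K * exp(-rT).
S_0 * exp(-qT) = 57.4800 * 1.00000000 = 57.48000000
K * exp(-rT) = 63.5700 * 0.99733795 = 63.40077345
C = P + S*exp(-qT) - K*exp(-rT)
C = 6.2569 + 57.48000000 - 63.40077345 = 0.3361


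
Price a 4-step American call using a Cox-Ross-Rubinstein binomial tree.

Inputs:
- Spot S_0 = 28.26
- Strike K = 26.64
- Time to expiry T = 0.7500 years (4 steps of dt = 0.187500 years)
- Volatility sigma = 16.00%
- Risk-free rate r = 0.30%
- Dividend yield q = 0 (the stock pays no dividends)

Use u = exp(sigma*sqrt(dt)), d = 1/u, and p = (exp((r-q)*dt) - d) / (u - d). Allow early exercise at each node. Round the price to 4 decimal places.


dt = T/N = 0.187500
u = exp(sigma*sqrt(dt)) = 1.071738; d = 1/u = 0.933063
p = (exp((r-q)*dt) - d) / (u - d) = 0.486744
Discount per step: exp(-r*dt) = 0.999438
Stock lattice S(k, i) with i counting down-moves:
  k=0: S(0,0) = 28.2600
  k=1: S(1,0) = 30.2873; S(1,1) = 26.3684
  k=2: S(2,0) = 32.4601; S(2,1) = 28.2600; S(2,2) = 24.6034
  k=3: S(3,0) = 34.7887; S(3,1) = 30.2873; S(3,2) = 26.3684; S(3,3) = 22.9565
  k=4: S(4,0) = 37.2844; S(4,1) = 32.4601; S(4,2) = 28.2600; S(4,3) = 24.6034; S(4,4) = 21.4199
Terminal payoffs V(N, i) = max(S_T - K, 0):
  V(4,0) = 10.644419; V(4,1) = 5.820093; V(4,2) = 1.620000; V(4,3) = 0.000000; V(4,4) = 0.000000
Backward induction: V(k, i) = exp(-r*dt) * [p * V(k+1, i) + (1-p) * V(k+1, i+1)]; then take max(V_cont, immediate exercise) for American.
  V(3,0) = exp(-r*dt) * [p*10.644419 + (1-p)*5.820093] = 8.163710; exercise = 8.148730; V(3,0) = max -> 8.163710
  V(3,1) = exp(-r*dt) * [p*5.820093 + (1-p)*1.620000] = 3.662309; exercise = 3.647328; V(3,1) = max -> 3.662309
  V(3,2) = exp(-r*dt) * [p*1.620000 + (1-p)*0.000000] = 0.788082; exercise = 0.000000; V(3,2) = max -> 0.788082
  V(3,3) = exp(-r*dt) * [p*0.000000 + (1-p)*0.000000] = 0.000000; exercise = 0.000000; V(3,3) = max -> 0.000000
  V(2,0) = exp(-r*dt) * [p*8.163710 + (1-p)*3.662309] = 5.850047; exercise = 5.820093; V(2,0) = max -> 5.850047
  V(2,1) = exp(-r*dt) * [p*3.662309 + (1-p)*0.788082] = 2.185864; exercise = 1.620000; V(2,1) = max -> 2.185864
  V(2,2) = exp(-r*dt) * [p*0.788082 + (1-p)*0.000000] = 0.383378; exercise = 0.000000; V(2,2) = max -> 0.383378
  V(1,0) = exp(-r*dt) * [p*5.850047 + (1-p)*2.185864] = 3.967150; exercise = 3.647328; V(1,0) = max -> 3.967150
  V(1,1) = exp(-r*dt) * [p*2.185864 + (1-p)*0.383378] = 1.260018; exercise = 0.000000; V(1,1) = max -> 1.260018
  V(0,0) = exp(-r*dt) * [p*3.967150 + (1-p)*1.260018] = 2.576248; exercise = 1.620000; V(0,0) = max -> 2.576248

Answer: Price = V(0,0) = 2.5762


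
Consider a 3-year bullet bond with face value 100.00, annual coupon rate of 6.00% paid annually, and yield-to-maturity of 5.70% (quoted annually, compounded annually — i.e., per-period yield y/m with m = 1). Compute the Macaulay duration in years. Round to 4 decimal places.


Coupon per period c = face * coupon_rate / m = 6.000000
Periods per year m = 1; per-period yield y/m = 0.057000
Number of cashflows N = 3
Cashflows (t years, CF_t, discount factor 1/(1+y/m)^(m*t), PV):
  t = 1.0000: CF_t = 6.000000, DF = 0.946074, PV = 5.676443
  t = 2.0000: CF_t = 6.000000, DF = 0.895056, PV = 5.370334
  t = 3.0000: CF_t = 106.000000, DF = 0.846789, PV = 89.759599
Price P = sum_t PV_t = 100.806375
Macaulay numerator sum_t t * PV_t:
  t * PV_t at t = 1.0000: 5.676443
  t * PV_t at t = 2.0000: 10.740667
  t * PV_t at t = 3.0000: 269.278797
Macaulay duration D = (sum_t t * PV_t) / P = 285.695907 / 100.806375 = 2.834106

Answer: Macaulay duration = 2.8341 years


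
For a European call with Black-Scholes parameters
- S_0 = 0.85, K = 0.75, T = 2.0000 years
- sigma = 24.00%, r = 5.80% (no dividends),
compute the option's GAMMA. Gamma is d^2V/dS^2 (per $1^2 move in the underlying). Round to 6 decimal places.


Answer: Gamma = 0.938674

Derivation:
d1 = 0.8802393515; d2 = 0.5408280965
phi(d1) = 0.2708069182; exp(-qT) = 1.0000000000; exp(-rT) = 0.8904752233
Gamma = exp(-qT) * phi(d1) / (S * sigma * sqrt(T)) = 1.0000000000 * 0.2708069182 / (0.8500 * 0.2400 * 1.4142135624) = 0.938674


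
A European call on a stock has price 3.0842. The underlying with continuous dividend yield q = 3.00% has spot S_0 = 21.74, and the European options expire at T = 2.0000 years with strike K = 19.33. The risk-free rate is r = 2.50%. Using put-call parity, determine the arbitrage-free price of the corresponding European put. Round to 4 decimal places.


Put-call parity: C - P = S_0 * exp(-qT) - K * exp(-rT).
S_0 * exp(-qT) = 21.7400 * 0.94176453 = 20.47396096
K * exp(-rT) = 19.3300 * 0.95122942 = 18.38726478
P = C - S*exp(-qT) + K*exp(-rT)
P = 3.0842 - 20.47396096 + 18.38726478 = 0.9975

Answer: Put price = 0.9975


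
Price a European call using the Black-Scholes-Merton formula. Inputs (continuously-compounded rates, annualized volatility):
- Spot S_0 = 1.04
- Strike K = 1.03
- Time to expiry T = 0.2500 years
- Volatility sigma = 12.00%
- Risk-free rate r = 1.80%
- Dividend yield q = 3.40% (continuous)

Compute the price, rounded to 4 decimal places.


d1 = (ln(S/K) + (r - q + 0.5*sigma^2) * T) / (sigma * sqrt(T)) = 0.12436518
d2 = d1 - sigma * sqrt(T) = 0.06436518
exp(-rT) = 0.99551011; exp(-qT) = 0.99153602
C = S_0 * exp(-qT) * N(d1) - K * exp(-rT) * N(d2)
N(d1) = 0.54948693; N(d2) = 0.52566027
C = 1.0400 * 0.99153602 * 0.54948693 - 1.0300 * 0.99551011 * 0.52566027 = 0.0276

Answer: Price = 0.0276


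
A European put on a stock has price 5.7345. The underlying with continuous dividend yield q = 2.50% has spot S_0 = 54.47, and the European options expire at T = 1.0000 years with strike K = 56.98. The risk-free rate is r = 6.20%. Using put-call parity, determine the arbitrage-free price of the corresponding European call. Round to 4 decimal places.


Put-call parity: C - P = S_0 * exp(-qT) - K * exp(-rT).
S_0 * exp(-qT) = 54.4700 * 0.97530991 = 53.12513091
K * exp(-rT) = 56.9800 * 0.93988289 = 53.55452689
C = P + S*exp(-qT) - K*exp(-rT)
C = 5.7345 + 53.12513091 - 53.55452689 = 5.3051

Answer: Call price = 5.3051


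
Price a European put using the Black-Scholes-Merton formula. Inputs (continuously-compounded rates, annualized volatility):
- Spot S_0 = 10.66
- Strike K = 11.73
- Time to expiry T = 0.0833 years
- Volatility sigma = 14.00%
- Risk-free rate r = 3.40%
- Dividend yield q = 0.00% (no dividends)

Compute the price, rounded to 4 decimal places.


d1 = (ln(S/K) + (r - q + 0.5*sigma^2) * T) / (sigma * sqrt(T)) = -2.27693197
d2 = d1 - sigma * sqrt(T) = -2.31733840
exp(-rT) = 0.99717181; exp(-qT) = 1.00000000
P = K * exp(-rT) * N(-d2) - S_0 * exp(-qT) * N(-d1)
N(-d1) = 0.98860486; N(-d2) = 0.98975735
P = 11.7300 * 0.99717181 * 0.98975735 - 10.6600 * 1.00000000 * 0.98860486 = 1.0385

Answer: Price = 1.0385


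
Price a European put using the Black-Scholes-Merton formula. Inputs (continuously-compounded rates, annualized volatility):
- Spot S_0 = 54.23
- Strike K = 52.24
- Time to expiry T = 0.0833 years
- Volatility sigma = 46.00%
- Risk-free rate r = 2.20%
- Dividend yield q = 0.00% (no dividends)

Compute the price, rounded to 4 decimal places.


d1 = (ln(S/K) + (r - q + 0.5*sigma^2) * T) / (sigma * sqrt(T)) = 0.36178117
d2 = d1 - sigma * sqrt(T) = 0.22901717
exp(-rT) = 0.99816908; exp(-qT) = 1.00000000
P = K * exp(-rT) * N(-d2) - S_0 * exp(-qT) * N(-d1)
N(-d1) = 0.35875778; N(-d2) = 0.40942779
P = 52.2400 * 0.99816908 * 0.40942779 - 54.2300 * 1.00000000 * 0.35875778 = 1.8939

Answer: Price = 1.8939


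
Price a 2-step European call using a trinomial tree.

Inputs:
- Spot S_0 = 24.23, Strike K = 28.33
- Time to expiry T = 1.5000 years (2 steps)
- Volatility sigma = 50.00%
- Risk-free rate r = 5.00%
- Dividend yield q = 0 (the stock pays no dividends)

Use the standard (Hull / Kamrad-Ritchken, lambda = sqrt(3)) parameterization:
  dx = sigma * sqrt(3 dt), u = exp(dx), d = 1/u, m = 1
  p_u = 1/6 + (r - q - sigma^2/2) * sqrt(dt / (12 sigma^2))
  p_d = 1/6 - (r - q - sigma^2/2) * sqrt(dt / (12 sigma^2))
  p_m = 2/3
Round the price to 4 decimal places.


dt = T/N = 0.750000; dx = sigma*sqrt(3*dt) = 0.750000
u = exp(dx) = 2.117000; d = 1/u = 0.472367
p_u = 0.129167, p_m = 0.666667, p_d = 0.204167
Discount per step: exp(-r*dt) = 0.963194
Stock lattice S(k, j) with j the centered position index:
  k=0: S(0,+0) = 24.2300
  k=1: S(1,-1) = 11.4454; S(1,+0) = 24.2300; S(1,+1) = 51.2949
  k=2: S(2,-2) = 5.4064; S(2,-1) = 11.4454; S(2,+0) = 24.2300; S(2,+1) = 51.2949; S(2,+2) = 108.5913
Terminal payoffs V(N, j) = max(S_T - K, 0):
  V(2,-2) = 0.000000; V(2,-1) = 0.000000; V(2,+0) = 0.000000; V(2,+1) = 22.964910; V(2,+2) = 80.261326
Backward induction: V(k, j) = exp(-r*dt) * [p_u * V(k+1, j+1) + p_m * V(k+1, j) + p_d * V(k+1, j-1)]
  V(1,-1) = exp(-r*dt) * [p_u*0.000000 + p_m*0.000000 + p_d*0.000000] = 0.000000
  V(1,+0) = exp(-r*dt) * [p_u*22.964910 + p_m*0.000000 + p_d*0.000000] = 2.857124
  V(1,+1) = exp(-r*dt) * [p_u*80.261326 + p_m*22.964910 + p_d*0.000000] = 24.731970
  V(0,+0) = exp(-r*dt) * [p_u*24.731970 + p_m*2.857124 + p_d*0.000000] = 4.911613

Answer: Price = V(0,0) = 4.9116


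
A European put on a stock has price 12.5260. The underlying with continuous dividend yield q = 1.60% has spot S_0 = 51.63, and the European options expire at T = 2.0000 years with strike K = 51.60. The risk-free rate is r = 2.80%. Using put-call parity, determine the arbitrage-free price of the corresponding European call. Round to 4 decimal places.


Put-call parity: C - P = S_0 * exp(-qT) - K * exp(-rT).
S_0 * exp(-qT) = 51.6300 * 0.96850658 = 50.00399483
K * exp(-rT) = 51.6000 * 0.94553914 = 48.78981941
C = P + S*exp(-qT) - K*exp(-rT)
C = 12.5260 + 50.00399483 - 48.78981941 = 13.7402

Answer: Call price = 13.7402


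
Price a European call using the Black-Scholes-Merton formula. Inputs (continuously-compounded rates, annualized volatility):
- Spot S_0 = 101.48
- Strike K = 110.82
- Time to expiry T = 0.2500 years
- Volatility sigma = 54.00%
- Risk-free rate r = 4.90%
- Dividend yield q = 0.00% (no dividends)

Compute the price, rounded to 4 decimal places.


d1 = (ln(S/K) + (r - q + 0.5*sigma^2) * T) / (sigma * sqrt(T)) = -0.14572418
d2 = d1 - sigma * sqrt(T) = -0.41572418
exp(-rT) = 0.98782473; exp(-qT) = 1.00000000
C = S_0 * exp(-qT) * N(d1) - K * exp(-rT) * N(d2)
N(d1) = 0.44206957; N(d2) = 0.33880592
C = 101.4800 * 1.00000000 * 0.44206957 - 110.8200 * 0.98782473 * 0.33880592 = 7.7719

Answer: Price = 7.7719


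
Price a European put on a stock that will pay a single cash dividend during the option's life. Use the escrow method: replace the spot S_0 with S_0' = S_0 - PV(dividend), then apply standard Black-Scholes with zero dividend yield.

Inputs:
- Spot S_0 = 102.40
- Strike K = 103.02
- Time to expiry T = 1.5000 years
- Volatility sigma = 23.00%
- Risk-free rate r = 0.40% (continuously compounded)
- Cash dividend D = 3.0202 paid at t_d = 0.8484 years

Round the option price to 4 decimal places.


Answer: Price = 12.8712

Derivation:
PV(D) = D * exp(-r * t_d) = 3.0202 * 0.99661215 = 3.00996802
S_0' = S_0 - PV(D) = 102.4000 - 3.00996802 = 99.39003198
d1 = (ln(S_0'/K) + (r + sigma^2/2)*T) / (sigma*sqrt(T)) = 0.03480293
d2 = d1 - sigma*sqrt(T) = -0.24688839
exp(-rT) = 0.99401796
N(-d1) = 0.48611844; N(-d2) = 0.59750270
P = K * exp(-rT) * N(-d2) - S_0' * N(-d1) = 103.0200 * 0.99401796 * 0.59750270 - 99.39003198 * 0.48611844 = 12.8712


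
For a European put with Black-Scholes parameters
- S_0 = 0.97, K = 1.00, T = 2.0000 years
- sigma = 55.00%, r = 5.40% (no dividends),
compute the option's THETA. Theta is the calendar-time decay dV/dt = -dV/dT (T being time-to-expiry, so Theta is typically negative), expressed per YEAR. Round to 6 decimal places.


d1 = 0.4885989482; d2 = -0.2892185111
phi(d1) = 0.3540550040; exp(-qT) = 1.0000000000; exp(-rT) = 0.8976275964
Theta = -S*exp(-qT)*phi(d1)*sigma/(2*sqrt(T)) + r*K*exp(-rT)*N(-d2) - q*S*exp(-qT)*N(-d1)
N(-d1) = 0.3125628289; N(-d2) = 0.6137929165; sqrt(T) = 1.4142135624
Term 1 = -0.9700 * 1.0000000000 * 0.3540550040 * 0.5500 / (2 * 1.4142135624) = -0.0667821147
Term 2 = 0.0540 * 1.0000 * 0.8976275964 * 0.6137929165 = 0.0297517029
Term 3 = 0 (no dividend yield, q = 0)
Theta = -0.0667821147 + (0.0297517029) + (0.0000000000) = -0.037030

Answer: Theta = -0.037030


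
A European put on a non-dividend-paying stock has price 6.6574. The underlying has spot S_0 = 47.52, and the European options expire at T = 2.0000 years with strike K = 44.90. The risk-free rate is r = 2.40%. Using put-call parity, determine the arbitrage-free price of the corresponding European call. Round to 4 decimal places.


Put-call parity: C - P = S_0 * exp(-qT) - K * exp(-rT).
S_0 * exp(-qT) = 47.5200 * 1.00000000 = 47.52000000
K * exp(-rT) = 44.9000 * 0.95313379 = 42.79570704
C = P + S*exp(-qT) - K*exp(-rT)
C = 6.6574 + 47.52000000 - 42.79570704 = 11.3817

Answer: Call price = 11.3817


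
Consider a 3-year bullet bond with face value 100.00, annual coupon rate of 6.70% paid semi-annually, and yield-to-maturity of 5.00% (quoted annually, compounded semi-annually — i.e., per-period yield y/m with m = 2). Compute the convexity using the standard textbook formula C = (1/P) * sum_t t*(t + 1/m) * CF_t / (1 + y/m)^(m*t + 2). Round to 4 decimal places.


Answer: Convexity = 8.9913

Derivation:
Coupon per period c = face * coupon_rate / m = 3.350000
Periods per year m = 2; per-period yield y/m = 0.025000
Number of cashflows N = 6
Cashflows (t years, CF_t, discount factor 1/(1+y/m)^(m*t), PV):
  t = 0.5000: CF_t = 3.350000, DF = 0.975610, PV = 3.268293
  t = 1.0000: CF_t = 3.350000, DF = 0.951814, PV = 3.188578
  t = 1.5000: CF_t = 3.350000, DF = 0.928599, PV = 3.110808
  t = 2.0000: CF_t = 3.350000, DF = 0.905951, PV = 3.034935
  t = 2.5000: CF_t = 3.350000, DF = 0.883854, PV = 2.960912
  t = 3.0000: CF_t = 103.350000, DF = 0.862297, PV = 89.118381
Price P = sum_t PV_t = 104.681907
Convexity numerator sum_t t*(t + 1/m) * CF_t / (1+y/m)^(m*t + 2):
  t = 0.5000: term = 1.555404
  t = 1.0000: term = 4.552402
  t = 1.5000: term = 8.882736
  t = 2.0000: term = 14.443473
  t = 2.5000: term = 21.136789
  t = 3.0000: term = 890.653660
Convexity = (1/P) * sum = 941.224463 / 104.681907 = 8.991281


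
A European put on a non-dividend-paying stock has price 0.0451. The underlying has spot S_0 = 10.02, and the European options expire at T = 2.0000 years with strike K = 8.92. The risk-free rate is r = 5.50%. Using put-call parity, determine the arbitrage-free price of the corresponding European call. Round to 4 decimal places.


Answer: Call price = 2.0743

Derivation:
Put-call parity: C - P = S_0 * exp(-qT) - K * exp(-rT).
S_0 * exp(-qT) = 10.0200 * 1.00000000 = 10.02000000
K * exp(-rT) = 8.9200 * 0.89583414 = 7.99084049
C = P + S*exp(-qT) - K*exp(-rT)
C = 0.0451 + 10.02000000 - 7.99084049 = 2.0743


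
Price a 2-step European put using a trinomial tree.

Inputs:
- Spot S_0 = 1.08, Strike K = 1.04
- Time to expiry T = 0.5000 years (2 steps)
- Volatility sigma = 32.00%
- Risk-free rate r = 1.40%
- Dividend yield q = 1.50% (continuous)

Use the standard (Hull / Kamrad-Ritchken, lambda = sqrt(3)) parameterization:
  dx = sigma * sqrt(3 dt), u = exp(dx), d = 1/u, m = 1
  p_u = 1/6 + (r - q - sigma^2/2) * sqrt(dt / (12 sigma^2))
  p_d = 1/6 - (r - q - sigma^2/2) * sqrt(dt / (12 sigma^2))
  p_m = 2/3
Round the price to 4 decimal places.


dt = T/N = 0.250000; dx = sigma*sqrt(3*dt) = 0.277128
u = exp(dx) = 1.319335; d = 1/u = 0.757957
p_u = 0.143122, p_m = 0.666667, p_d = 0.190212
Discount per step: exp(-r*dt) = 0.996506
Stock lattice S(k, j) with j the centered position index:
  k=0: S(0,+0) = 1.0800
  k=1: S(1,-1) = 0.8186; S(1,+0) = 1.0800; S(1,+1) = 1.4249
  k=2: S(2,-2) = 0.6205; S(2,-1) = 0.8186; S(2,+0) = 1.0800; S(2,+1) = 1.4249; S(2,+2) = 1.8799
Terminal payoffs V(N, j) = max(K - S_T, 0):
  V(2,-2) = 0.419541; V(2,-1) = 0.221406; V(2,+0) = 0.000000; V(2,+1) = 0.000000; V(2,+2) = 0.000000
Backward induction: V(k, j) = exp(-r*dt) * [p_u * V(k+1, j+1) + p_m * V(k+1, j) + p_d * V(k+1, j-1)]
  V(1,-1) = exp(-r*dt) * [p_u*0.000000 + p_m*0.221406 + p_d*0.419541] = 0.226611
  V(1,+0) = exp(-r*dt) * [p_u*0.000000 + p_m*0.000000 + p_d*0.221406] = 0.041967
  V(1,+1) = exp(-r*dt) * [p_u*0.000000 + p_m*0.000000 + p_d*0.000000] = 0.000000
  V(0,+0) = exp(-r*dt) * [p_u*0.000000 + p_m*0.041967 + p_d*0.226611] = 0.070834

Answer: Price = V(0,0) = 0.0708


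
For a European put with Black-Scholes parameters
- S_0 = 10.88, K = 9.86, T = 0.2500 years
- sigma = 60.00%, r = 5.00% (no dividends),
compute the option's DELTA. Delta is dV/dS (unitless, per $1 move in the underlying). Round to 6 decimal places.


Answer: Delta = -0.301601

Derivation:
d1 = 0.5198002427; d2 = 0.2198002427
phi(d1) = 0.3485287069; exp(-qT) = 1.0000000000; exp(-rT) = 0.9875778005
N(-d1) = 0.3016014051
Delta = -exp(-qT) * N(-d1) = -1.0000000000 * 0.3016014051 = -0.301601


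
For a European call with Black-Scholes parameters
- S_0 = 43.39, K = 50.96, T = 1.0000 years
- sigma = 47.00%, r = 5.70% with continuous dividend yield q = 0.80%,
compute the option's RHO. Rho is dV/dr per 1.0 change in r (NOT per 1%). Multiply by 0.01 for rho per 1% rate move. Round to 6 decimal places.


Answer: Rho = 15.314296

Derivation:
d1 = -0.0028978967; d2 = -0.4728978967
phi(d1) = 0.3989406053; exp(-qT) = 0.9920319148; exp(-rT) = 0.9445940694
N(d2) = 0.3181430128
Rho = K*T*exp(-rT)*N(d2) = 50.9600 * 1.0000 * 0.9445940694 * 0.3181430128 = 15.314296


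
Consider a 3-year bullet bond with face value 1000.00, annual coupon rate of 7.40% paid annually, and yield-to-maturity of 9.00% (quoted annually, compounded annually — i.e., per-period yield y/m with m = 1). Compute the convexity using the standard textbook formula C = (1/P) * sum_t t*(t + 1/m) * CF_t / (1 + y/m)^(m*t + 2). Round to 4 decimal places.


Answer: Convexity = 9.1768

Derivation:
Coupon per period c = face * coupon_rate / m = 74.000000
Periods per year m = 1; per-period yield y/m = 0.090000
Number of cashflows N = 3
Cashflows (t years, CF_t, discount factor 1/(1+y/m)^(m*t), PV):
  t = 1.0000: CF_t = 74.000000, DF = 0.917431, PV = 67.889908
  t = 2.0000: CF_t = 74.000000, DF = 0.841680, PV = 62.284320
  t = 3.0000: CF_t = 1074.000000, DF = 0.772183, PV = 829.325058
Price P = sum_t PV_t = 959.499285
Convexity numerator sum_t t*(t + 1/m) * CF_t / (1+y/m)^(m*t + 2):
  t = 1.0000: term = 114.283155
  t = 2.0000: term = 314.540794
  t = 3.0000: term = 8376.315707
Convexity = (1/P) * sum = 8805.139655 / 959.499285 = 9.176807


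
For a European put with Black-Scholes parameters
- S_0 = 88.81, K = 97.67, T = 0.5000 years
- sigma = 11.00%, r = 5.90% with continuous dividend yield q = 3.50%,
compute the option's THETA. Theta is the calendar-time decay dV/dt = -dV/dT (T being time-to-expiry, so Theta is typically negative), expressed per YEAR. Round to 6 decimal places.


Answer: Theta = 0.659280

Derivation:
d1 = -1.0294213923; d2 = -1.1072031382
phi(d1) = 0.2348536477; exp(-qT) = 0.9826522357; exp(-rT) = 0.9709308776
Theta = -S*exp(-qT)*phi(d1)*sigma/(2*sqrt(T)) + r*K*exp(-rT)*N(-d2) - q*S*exp(-qT)*N(-d1)
N(-d1) = 0.8483591495; N(-d2) = 0.8658969445; sqrt(T) = 0.7071067812
Term 1 = -88.8100 * 0.9826522357 * 0.2348536477 * 0.1100 / (2 * 0.7071067812) = -1.5941776418
Term 2 = 0.0590 * 97.6700 * 0.9709308776 * 0.8658969445 = 4.8447092591
Term 3 = -0.0350 * 88.8100 * 0.9826522357 * 0.8483591495 = -2.5912511571
Theta = -1.5941776418 + (4.8447092591) + (-2.5912511571) = 0.659280


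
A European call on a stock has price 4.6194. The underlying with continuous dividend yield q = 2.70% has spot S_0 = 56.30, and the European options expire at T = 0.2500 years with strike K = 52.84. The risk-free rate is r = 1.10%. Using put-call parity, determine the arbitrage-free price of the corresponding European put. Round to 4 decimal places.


Put-call parity: C - P = S_0 * exp(-qT) - K * exp(-rT).
S_0 * exp(-qT) = 56.3000 * 0.99327273 = 55.92125470
K * exp(-rT) = 52.8400 * 0.99725378 = 52.69488962
P = C - S*exp(-qT) + K*exp(-rT)
P = 4.6194 - 55.92125470 + 52.69488962 = 1.3930

Answer: Put price = 1.3930


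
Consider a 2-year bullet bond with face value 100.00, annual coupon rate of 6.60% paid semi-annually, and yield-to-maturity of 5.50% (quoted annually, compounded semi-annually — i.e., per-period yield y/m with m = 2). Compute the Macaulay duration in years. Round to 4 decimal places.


Coupon per period c = face * coupon_rate / m = 3.300000
Periods per year m = 2; per-period yield y/m = 0.027500
Number of cashflows N = 4
Cashflows (t years, CF_t, discount factor 1/(1+y/m)^(m*t), PV):
  t = 0.5000: CF_t = 3.300000, DF = 0.973236, PV = 3.211679
  t = 1.0000: CF_t = 3.300000, DF = 0.947188, PV = 3.125721
  t = 1.5000: CF_t = 3.300000, DF = 0.921838, PV = 3.042065
  t = 2.0000: CF_t = 103.300000, DF = 0.897166, PV = 92.677220
Price P = sum_t PV_t = 102.056685
Macaulay numerator sum_t t * PV_t:
  t * PV_t at t = 0.5000: 1.605839
  t * PV_t at t = 1.0000: 3.125721
  t * PV_t at t = 1.5000: 4.563097
  t * PV_t at t = 2.0000: 185.354441
Macaulay duration D = (sum_t t * PV_t) / P = 194.649099 / 102.056685 = 1.907265

Answer: Macaulay duration = 1.9073 years


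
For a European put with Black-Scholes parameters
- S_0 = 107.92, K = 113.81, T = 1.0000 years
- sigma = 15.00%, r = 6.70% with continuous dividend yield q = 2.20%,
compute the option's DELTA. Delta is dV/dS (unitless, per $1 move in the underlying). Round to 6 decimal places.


d1 = 0.0207321374; d2 = -0.1292678626
phi(d1) = 0.3988565526; exp(-qT) = 0.9782402351; exp(-rT) = 0.9351952013
N(-d1) = 0.4917296663
Delta = -exp(-qT) * N(-d1) = -0.9782402351 * 0.4917296663 = -0.481030

Answer: Delta = -0.481030


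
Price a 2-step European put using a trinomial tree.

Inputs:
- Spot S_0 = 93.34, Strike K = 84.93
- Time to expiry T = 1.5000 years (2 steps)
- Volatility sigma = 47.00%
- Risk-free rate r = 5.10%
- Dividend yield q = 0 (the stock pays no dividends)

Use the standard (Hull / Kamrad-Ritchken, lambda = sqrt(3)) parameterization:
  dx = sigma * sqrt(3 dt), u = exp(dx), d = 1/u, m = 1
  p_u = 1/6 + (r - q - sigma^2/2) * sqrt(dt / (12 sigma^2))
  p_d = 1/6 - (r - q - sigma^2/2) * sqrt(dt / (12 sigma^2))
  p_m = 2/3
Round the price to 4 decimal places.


Answer: Price = V(0,0) = 11.7685

Derivation:
dt = T/N = 0.750000; dx = sigma*sqrt(3*dt) = 0.705000
u = exp(dx) = 2.023847; d = 1/u = 0.494109
p_u = 0.135044, p_m = 0.666667, p_d = 0.198289
Discount per step: exp(-r*dt) = 0.962472
Stock lattice S(k, j) with j the centered position index:
  k=0: S(0,+0) = 93.3400
  k=1: S(1,-1) = 46.1201; S(1,+0) = 93.3400; S(1,+1) = 188.9058
  k=2: S(2,-2) = 22.7883; S(2,-1) = 46.1201; S(2,+0) = 93.3400; S(2,+1) = 188.9058; S(2,+2) = 382.3165
Terminal payoffs V(N, j) = max(K - S_T, 0):
  V(2,-2) = 62.141666; V(2,-1) = 38.809906; V(2,+0) = 0.000000; V(2,+1) = 0.000000; V(2,+2) = 0.000000
Backward induction: V(k, j) = exp(-r*dt) * [p_u * V(k+1, j+1) + p_m * V(k+1, j) + p_d * V(k+1, j-1)]
  V(1,-1) = exp(-r*dt) * [p_u*0.000000 + p_m*38.809906 + p_d*62.141666] = 36.761898
  V(1,+0) = exp(-r*dt) * [p_u*0.000000 + p_m*0.000000 + p_d*38.809906] = 7.406780
  V(1,+1) = exp(-r*dt) * [p_u*0.000000 + p_m*0.000000 + p_d*0.000000] = 0.000000
  V(0,+0) = exp(-r*dt) * [p_u*0.000000 + p_m*7.406780 + p_d*36.761898] = 11.768470


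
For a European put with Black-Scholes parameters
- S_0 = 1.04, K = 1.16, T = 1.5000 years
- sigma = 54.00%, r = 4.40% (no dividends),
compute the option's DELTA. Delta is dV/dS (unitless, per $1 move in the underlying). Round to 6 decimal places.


Answer: Delta = -0.395365

Derivation:
d1 = 0.2653624594; d2 = -0.3959997712
phi(d1) = 0.3851404713; exp(-qT) = 1.0000000000; exp(-rT) = 0.9361308643
N(-d1) = 0.3953651264
Delta = -exp(-qT) * N(-d1) = -1.0000000000 * 0.3953651264 = -0.395365


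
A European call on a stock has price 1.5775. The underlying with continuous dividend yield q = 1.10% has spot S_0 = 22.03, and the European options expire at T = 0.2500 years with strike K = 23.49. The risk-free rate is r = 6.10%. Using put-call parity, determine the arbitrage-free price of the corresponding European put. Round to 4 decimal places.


Put-call parity: C - P = S_0 * exp(-qT) - K * exp(-rT).
S_0 * exp(-qT) = 22.0300 * 0.99725378 = 21.96950072
K * exp(-rT) = 23.4900 * 0.98486569 = 23.13449511
P = C - S*exp(-qT) + K*exp(-rT)
P = 1.5775 - 21.96950072 + 23.13449511 = 2.7425

Answer: Put price = 2.7425


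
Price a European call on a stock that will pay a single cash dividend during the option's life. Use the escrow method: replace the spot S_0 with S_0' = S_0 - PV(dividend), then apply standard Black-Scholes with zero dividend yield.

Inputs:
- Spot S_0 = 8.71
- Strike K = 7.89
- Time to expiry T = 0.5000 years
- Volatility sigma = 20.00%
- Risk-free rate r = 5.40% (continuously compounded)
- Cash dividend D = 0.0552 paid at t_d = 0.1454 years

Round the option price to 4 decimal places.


Answer: Price = 1.1031

Derivation:
PV(D) = D * exp(-r * t_d) = 0.0552 * 0.99217914 = 0.05476829
S_0' = S_0 - PV(D) = 8.7100 - 0.05476829 = 8.65523171
d1 = (ln(S_0'/K) + (r + sigma^2/2)*T) / (sigma*sqrt(T)) = 0.91618288
d2 = d1 - sigma*sqrt(T) = 0.77476152
exp(-rT) = 0.97336124
N(d1) = 0.82021451; N(d2) = 0.78075971
C = S_0' * N(d1) - K * exp(-rT) * N(d2) = 8.65523171 * 0.82021451 - 7.8900 * 0.97336124 * 0.78075971 = 1.1031


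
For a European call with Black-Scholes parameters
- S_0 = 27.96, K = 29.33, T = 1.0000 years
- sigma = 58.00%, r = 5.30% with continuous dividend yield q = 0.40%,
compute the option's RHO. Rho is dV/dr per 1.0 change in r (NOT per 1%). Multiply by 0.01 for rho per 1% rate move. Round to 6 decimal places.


d1 = 0.2920069558; d2 = -0.2879930442
phi(d1) = 0.3822912355; exp(-qT) = 0.9960079893; exp(-rT) = 0.9483800125
N(d2) = 0.3866760316
Rho = K*T*exp(-rT)*N(d2) = 29.3300 * 1.0000 * 0.9483800125 * 0.3866760316 = 10.755775

Answer: Rho = 10.755775
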